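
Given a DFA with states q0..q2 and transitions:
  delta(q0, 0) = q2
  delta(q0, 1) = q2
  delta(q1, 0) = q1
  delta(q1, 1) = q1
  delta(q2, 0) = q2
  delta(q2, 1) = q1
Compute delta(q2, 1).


Looking up transition function:
delta(q2, 1) in the table
Row: q2, Column: 1
Result: q1

q1


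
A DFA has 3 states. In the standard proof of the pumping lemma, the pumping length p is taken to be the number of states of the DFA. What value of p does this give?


Pumping lemma for regular languages (standard proof):
Take p = |Q|, the number of DFA states.
Any string of length >= |Q| passes through |Q|+1 states while reading its first |Q| symbols,
so by pigeonhole some state repeats, giving the loop that can be pumped.
Here |Q| = 3
Therefore the proof uses p = 3

3


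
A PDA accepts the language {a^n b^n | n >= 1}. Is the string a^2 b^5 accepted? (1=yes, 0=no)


Language requires equal numbers of a's and b's
PDA pushes for each 'a', pops for each 'b'
Number of a's = 2
Number of b's = 5
2 != 5 -> Reject

0


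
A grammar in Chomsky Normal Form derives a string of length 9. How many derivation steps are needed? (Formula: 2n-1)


Chomsky Normal Form derivation:
String length n = 9
Each step either:
  - Splits a nonterminal into two (n-1 such steps)
  - Converts a nonterminal to terminal (n such steps)
Total = (n-1) + n = 2n - 1
= 2(9) - 1
= 18 - 1
= 17

17


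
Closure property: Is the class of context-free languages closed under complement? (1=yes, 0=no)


CFL closure properties:
  Closed under: union, concatenation, Kleene star
  NOT closed under: intersection, complement
Operation 'complement' is in not-closed list -> No (not closed)

0


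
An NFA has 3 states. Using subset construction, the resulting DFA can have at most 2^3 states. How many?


NFA has 3 states
Subset construction: each DFA state = subset of NFA states
Maximum subsets = 2^3
2^3 = 8

8


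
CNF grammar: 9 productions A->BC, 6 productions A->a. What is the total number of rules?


CNF allows two rule forms:
  A -> BC (binary): 9 rules
  A -> a (terminal): 6 rules
Total = 9 + 6 = 15

15


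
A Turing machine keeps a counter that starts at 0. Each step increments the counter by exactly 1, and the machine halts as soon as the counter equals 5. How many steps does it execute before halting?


Counter starts at 0. Counting sequence:
  Step 1: counter = 1
  Step 2: counter = 2
  Step 3: counter = 3
  Step 4: counter = 4
  Step 5: counter = 5
Counter reached 5 -> halt
Total steps = 5

5


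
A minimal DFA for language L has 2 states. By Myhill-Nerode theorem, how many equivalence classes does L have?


Myhill-Nerode theorem:
Number of equivalence classes = number of states in minimal DFA
Minimal DFA states = 2
Therefore equivalence classes = 2

2


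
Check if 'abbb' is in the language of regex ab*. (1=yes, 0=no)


Pattern: ab*
String: 'abbb'
Pattern requires: exactly one 'a' followed by zero or more 'b's
First char is 'a' -> OK
Rest 'bbb': all b's? Yes
Result: 1

1


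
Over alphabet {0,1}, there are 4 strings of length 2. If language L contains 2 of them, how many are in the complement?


Alphabet: {0,1}
String length: 2
Total strings of length 2 = 2^2 = 4
Strings in L = 2
Complement = total - |L|
= 4 - 2
= 2

2


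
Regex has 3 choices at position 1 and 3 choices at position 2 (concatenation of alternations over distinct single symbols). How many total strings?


First group: 3 alternatives
Second group: 3 alternatives
Concatenation: each choice from group 1 pairs with each from group 2
Total = 3 x 3 = 9

9


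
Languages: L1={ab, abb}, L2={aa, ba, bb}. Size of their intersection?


L1 = {ab, abb}
L2 = {aa, ba, bb}
Checking each string in L1 against L2:
  'ab': in L2? No
  'abb': in L2? No
Intersection = {}
|L1 ∩ L2| = 0

0


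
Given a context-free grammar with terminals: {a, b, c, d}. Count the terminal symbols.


Terminal symbols: a, b, c, d
Counting each: a (#1), b (#2), c (#3), d (#4)
Total = 4

4


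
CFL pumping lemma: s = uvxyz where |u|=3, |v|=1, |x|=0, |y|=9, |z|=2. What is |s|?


|s| = |u| + |v| + |x| + |y| + |z|
= 3 + 1 + 0 + 9 + 2
= 4 + 0 + 11
= 4 + 11
= 15

15


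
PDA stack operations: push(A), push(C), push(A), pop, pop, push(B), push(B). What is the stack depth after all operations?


Tracing stack operations:
  push(A) -> stack = [A], depth=1
  push(C) -> stack = [A,C], depth=2
  push(A) -> stack = [A,C,A], depth=3
  pop -> removed A, stack = [A,C], depth=2
  pop -> removed C, stack = [A], depth=1
  push(B) -> stack = [A,B], depth=2
  push(B) -> stack = [A,B,B], depth=3
Final depth = 3

3


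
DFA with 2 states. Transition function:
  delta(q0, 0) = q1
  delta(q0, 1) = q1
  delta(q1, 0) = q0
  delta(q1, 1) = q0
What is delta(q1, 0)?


Looking up transition function:
delta(q1, 0) in the table
Row: q1, Column: 0
Result: q0

q0


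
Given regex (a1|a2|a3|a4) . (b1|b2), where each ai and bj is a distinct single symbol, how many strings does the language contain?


First group: 4 alternatives
Second group: 2 alternatives
Concatenation: each choice from group 1 pairs with each from group 2
Total = 4 x 2 = 8

8


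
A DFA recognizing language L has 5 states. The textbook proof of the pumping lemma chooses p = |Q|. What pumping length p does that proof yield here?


Pumping lemma for regular languages (standard proof):
Take p = |Q|, the number of DFA states.
Any string of length >= |Q| passes through |Q|+1 states while reading its first |Q| symbols,
so by pigeonhole some state repeats, giving the loop that can be pumped.
Here |Q| = 5
Therefore the proof uses p = 5

5


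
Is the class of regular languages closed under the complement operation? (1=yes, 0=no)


Regular languages are closed under:
- Union (DFA product construction)
- Intersection (DFA product construction)
- Complement (swap accept/reject states)
- Concatenation (NFA construction)
- Kleene star (NFA construction)
complement is in this list
Therefore: closed

1


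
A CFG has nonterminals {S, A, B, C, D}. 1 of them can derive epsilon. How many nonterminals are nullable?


Nonterminals: {S, A, B, C, D}
A nonterminal is nullable if it can derive epsilon
Counting nullable nonterminals: 1
Total nullable = 1

1


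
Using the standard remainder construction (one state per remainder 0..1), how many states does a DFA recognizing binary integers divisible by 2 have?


Divisibility by 2 is tracked via the remainder mod 2: 0, 1, ..., 1
The construction assigns one state to each remainder
Number of remainders = 2

2


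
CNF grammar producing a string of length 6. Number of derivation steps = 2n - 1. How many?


Chomsky Normal Form derivation:
String length n = 6
Each step either:
  - Splits a nonterminal into two (n-1 such steps)
  - Converts a nonterminal to terminal (n such steps)
Total = (n-1) + n = 2n - 1
= 2(6) - 1
= 12 - 1
= 11

11


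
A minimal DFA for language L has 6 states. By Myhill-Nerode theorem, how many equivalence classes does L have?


Myhill-Nerode theorem:
Number of equivalence classes = number of states in minimal DFA
Minimal DFA states = 6
Therefore equivalence classes = 6

6


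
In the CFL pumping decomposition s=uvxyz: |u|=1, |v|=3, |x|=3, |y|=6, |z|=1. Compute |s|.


|s| = |u| + |v| + |x| + |y| + |z|
= 1 + 3 + 3 + 6 + 1
= 4 + 3 + 7
= 7 + 7
= 14

14


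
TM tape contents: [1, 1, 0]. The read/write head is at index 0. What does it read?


Tape: [1, 1, 0]
Positions: 0 1 2
Values:    1 1 0
Head at position 0
tape[0] = 1

1


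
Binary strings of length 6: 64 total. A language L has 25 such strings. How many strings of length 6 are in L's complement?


Alphabet: {0,1}
String length: 6
Total strings of length 6 = 2^6 = 64
Strings in L = 25
Complement = total - |L|
= 64 - 25
= 39

39


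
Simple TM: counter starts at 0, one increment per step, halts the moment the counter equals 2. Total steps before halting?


Counter starts at 0. Counting sequence:
  Step 1: counter = 1
  Step 2: counter = 2
Counter reached 2 -> halt
Total steps = 2

2


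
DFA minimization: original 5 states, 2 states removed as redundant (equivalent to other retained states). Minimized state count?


Original DFA: 5 states
Redundant states removed: 2
Minimized states = original - removed
= 5 - 2
= 3

3


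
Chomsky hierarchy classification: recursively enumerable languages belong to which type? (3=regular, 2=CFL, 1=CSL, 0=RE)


Chomsky hierarchy levels:
  Type 3: Regular (DFA/NFA/regex)
  Type 2: Context-free (PDA)
  Type 1: Context-sensitive
  Type 0: Recursively enumerable (TM)
'recursively enumerable' corresponds to Type 0

0


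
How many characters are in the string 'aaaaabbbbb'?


String: 'aaaaabbbbb'
Counting characters:
  'a' appears 5 time(s)
  'b' appears 5 time(s)
Total length = 5 + 5 = 10

10


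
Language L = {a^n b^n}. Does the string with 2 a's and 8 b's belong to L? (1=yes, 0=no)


Language requires equal numbers of a's and b's
PDA pushes for each 'a', pops for each 'b'
Number of a's = 2
Number of b's = 8
2 != 8 -> Reject

0


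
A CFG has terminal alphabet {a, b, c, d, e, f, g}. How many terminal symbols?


Terminal symbols: a, b, c, d, e, f, g
Counting each: a (#1), b (#2), c (#3), d (#4), e (#5), f (#6), g (#7)
Total = 7

7


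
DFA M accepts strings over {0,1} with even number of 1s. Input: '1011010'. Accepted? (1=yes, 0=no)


DFA has 2 states: q_even (start, accept=yes) and q_odd
Processing string '1011010' character by character:
  Position 0: read '1', 1-count=1 -> q_odd
  Position 1: read '0', 1-count=1 -> q_odd (no change)
  Position 2: read '1', 1-count=2 -> q_even
  Position 3: read '1', 1-count=3 -> q_odd
  Position 4: read '0', 1-count=3 -> q_odd (no change)
  Position 5: read '1', 1-count=4 -> q_even
  Position 6: read '0', 1-count=4 -> q_even (no change)
Final state: q_even, total 1s = 4 (even); the DFA requires an even count -> accept

1


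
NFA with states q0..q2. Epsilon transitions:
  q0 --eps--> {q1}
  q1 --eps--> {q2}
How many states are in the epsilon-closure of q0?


Starting from q0
Initialize closure = {q0}
Follow epsilon from q0 -> add q1
Follow epsilon from q1 -> add q2
Final closure: {q0, q1, q2}
Size = 3

3


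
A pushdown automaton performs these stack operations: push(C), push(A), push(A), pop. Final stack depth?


Tracing stack operations:
  push(C) -> stack = [C], depth=1
  push(A) -> stack = [C,A], depth=2
  push(A) -> stack = [C,A,A], depth=3
  pop -> removed A, stack = [C,A], depth=2
Final depth = 2

2


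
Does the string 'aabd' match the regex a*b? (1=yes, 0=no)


Pattern: a*b
String: 'aabd'
Pattern requires: zero or more 'a's followed by exactly one 'b'
Found 2 leading 'a's
Remaining: 'bd'
Remaining is not 'b' -> no match
Result: 0

0


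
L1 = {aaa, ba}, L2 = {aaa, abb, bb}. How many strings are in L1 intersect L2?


L1 = {aaa, ba}
L2 = {aaa, abb, bb}
Checking each string in L1 against L2:
  'aaa': in L2? Yes
  'ba': in L2? No
Intersection = {aaa}
|L1 ∩ L2| = 1

1


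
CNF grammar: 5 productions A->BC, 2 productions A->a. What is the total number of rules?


CNF allows two rule forms:
  A -> BC (binary): 5 rules
  A -> a (terminal): 2 rules
Total = 5 + 2 = 7

7


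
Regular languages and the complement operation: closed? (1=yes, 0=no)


Regular languages are closed under all standard operations:
- Union: Yes (product construction)
- Intersection: Yes (product construction)
- Complement: Yes (swap accept/reject)
- Concatenation: Yes (NFA construction)
Operation: complement -> Closed

1


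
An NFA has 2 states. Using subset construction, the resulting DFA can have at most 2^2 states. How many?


NFA has 2 states
Subset construction: each DFA state = subset of NFA states
Maximum subsets = 2^2
2^2 = 4

4


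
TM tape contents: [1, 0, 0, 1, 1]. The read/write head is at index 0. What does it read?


Tape: [1, 0, 0, 1, 1]
Positions: 0 1 2 3 4
Values:    1 0 0 1 1
Head at position 0
tape[0] = 1

1


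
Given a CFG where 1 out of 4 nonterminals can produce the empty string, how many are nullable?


Nonterminals: {S, A, B, C}
A nonterminal is nullable if it can derive epsilon
Counting nullable nonterminals: 1
Total nullable = 1

1


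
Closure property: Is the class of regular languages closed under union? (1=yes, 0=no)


Regular languages are closed under all standard operations:
- Union: Yes (product construction)
- Intersection: Yes (product construction)
- Complement: Yes (swap accept/reject)
- Concatenation: Yes (NFA construction)
Operation: union -> Closed

1


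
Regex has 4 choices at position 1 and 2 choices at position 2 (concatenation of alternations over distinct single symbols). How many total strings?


First group: 4 alternatives
Second group: 2 alternatives
Concatenation: each choice from group 1 pairs with each from group 2
Total = 4 x 2 = 8

8


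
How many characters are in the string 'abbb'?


String: 'abbb'
Counting characters:
  'a' appears 1 time(s)
  'b' appears 3 time(s)
Total length = 1 + 3 = 4

4


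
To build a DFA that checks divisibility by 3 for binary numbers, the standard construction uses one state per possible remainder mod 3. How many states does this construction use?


Divisibility by 3 is tracked via the remainder mod 3: 0, 1, ..., 2
The construction assigns one state to each remainder
Number of remainders = 3

3


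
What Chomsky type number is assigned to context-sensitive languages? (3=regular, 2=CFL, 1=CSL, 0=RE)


Chomsky hierarchy levels:
  Type 3: Regular (DFA/NFA/regex)
  Type 2: Context-free (PDA)
  Type 1: Context-sensitive
  Type 0: Recursively enumerable (TM)
'context-sensitive' corresponds to Type 1

1


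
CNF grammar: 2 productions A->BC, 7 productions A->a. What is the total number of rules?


CNF allows two rule forms:
  A -> BC (binary): 2 rules
  A -> a (terminal): 7 rules
Total = 2 + 7 = 9

9


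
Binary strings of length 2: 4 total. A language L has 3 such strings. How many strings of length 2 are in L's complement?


Alphabet: {0,1}
String length: 2
Total strings of length 2 = 2^2 = 4
Strings in L = 3
Complement = total - |L|
= 4 - 3
= 1

1


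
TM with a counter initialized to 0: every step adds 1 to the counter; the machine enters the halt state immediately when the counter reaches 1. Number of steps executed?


Counter starts at 0. Counting sequence:
  Step 1: counter = 1
Counter reached 1 -> halt
Total steps = 1

1


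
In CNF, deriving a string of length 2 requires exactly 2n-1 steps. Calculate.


Chomsky Normal Form derivation:
String length n = 2
Each step either:
  - Splits a nonterminal into two (n-1 such steps)
  - Converts a nonterminal to terminal (n such steps)
Total = (n-1) + n = 2n - 1
= 2(2) - 1
= 4 - 1
= 3

3


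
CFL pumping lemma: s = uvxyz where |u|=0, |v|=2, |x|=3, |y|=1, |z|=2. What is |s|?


|s| = |u| + |v| + |x| + |y| + |z|
= 0 + 2 + 3 + 1 + 2
= 2 + 3 + 3
= 5 + 3
= 8

8


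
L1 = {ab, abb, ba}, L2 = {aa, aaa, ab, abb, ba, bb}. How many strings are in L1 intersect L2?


L1 = {ab, abb, ba}
L2 = {aa, aaa, ab, abb, ba, bb}
Checking each string in L1 against L2:
  'ab': in L2? Yes
  'abb': in L2? Yes
  'ba': in L2? Yes
Intersection = {ab, abb, ba}
|L1 ∩ L2| = 3

3


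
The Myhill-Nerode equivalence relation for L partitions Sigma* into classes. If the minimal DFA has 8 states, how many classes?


Myhill-Nerode theorem:
Number of equivalence classes = number of states in minimal DFA
Minimal DFA states = 8
Therefore equivalence classes = 8

8


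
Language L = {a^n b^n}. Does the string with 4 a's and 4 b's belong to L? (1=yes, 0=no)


Language requires equal numbers of a's and b's
PDA pushes for each 'a', pops for each 'b'
Number of a's = 4
Number of b's = 4
4 == 4 -> Accept

1


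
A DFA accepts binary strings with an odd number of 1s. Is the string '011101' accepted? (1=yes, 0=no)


DFA has 2 states: q_even (start, accept=no) and q_odd
Processing string '011101' character by character:
  Position 0: read '0', 1-count=0 -> q_even (no change)
  Position 1: read '1', 1-count=1 -> q_odd
  Position 2: read '1', 1-count=2 -> q_even
  Position 3: read '1', 1-count=3 -> q_odd
  Position 4: read '0', 1-count=3 -> q_odd (no change)
  Position 5: read '1', 1-count=4 -> q_even
Final state: q_even, total 1s = 4 (even); the DFA requires an odd count -> reject

0


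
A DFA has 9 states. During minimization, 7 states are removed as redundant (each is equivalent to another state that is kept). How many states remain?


Original DFA: 9 states
Redundant states removed: 7
Minimized states = original - removed
= 9 - 7
= 2

2


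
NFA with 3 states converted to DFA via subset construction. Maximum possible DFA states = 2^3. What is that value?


NFA has 3 states
Subset construction: each DFA state = subset of NFA states
Maximum subsets = 2^3
2^3 = 8

8


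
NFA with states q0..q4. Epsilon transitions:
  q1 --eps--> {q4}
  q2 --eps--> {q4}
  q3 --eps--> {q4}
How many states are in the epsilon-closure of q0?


Starting from q0
Initialize closure = {q0}
q0 has no outgoing epsilon transitions -> nothing to add
Final closure: {q0}
Size = 1

1


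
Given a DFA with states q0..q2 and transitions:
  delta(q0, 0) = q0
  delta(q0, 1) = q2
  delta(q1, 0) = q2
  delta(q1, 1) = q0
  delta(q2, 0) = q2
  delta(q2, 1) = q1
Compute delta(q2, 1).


Looking up transition function:
delta(q2, 1) in the table
Row: q2, Column: 1
Result: q1

q1


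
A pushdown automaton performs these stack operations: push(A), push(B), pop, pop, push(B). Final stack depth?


Tracing stack operations:
  push(A) -> stack = [A], depth=1
  push(B) -> stack = [A,B], depth=2
  pop -> removed B, stack = [A], depth=1
  pop -> removed A, stack = [], depth=0
  push(B) -> stack = [B], depth=1
Final depth = 1

1


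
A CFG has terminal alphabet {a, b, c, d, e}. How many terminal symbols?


Terminal symbols: a, b, c, d, e
Counting each: a (#1), b (#2), c (#3), d (#4), e (#5)
Total = 5

5


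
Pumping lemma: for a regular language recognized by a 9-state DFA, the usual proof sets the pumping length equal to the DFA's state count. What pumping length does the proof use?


Pumping lemma for regular languages (standard proof):
Take p = |Q|, the number of DFA states.
Any string of length >= |Q| passes through |Q|+1 states while reading its first |Q| symbols,
so by pigeonhole some state repeats, giving the loop that can be pumped.
Here |Q| = 9
Therefore the proof uses p = 9

9


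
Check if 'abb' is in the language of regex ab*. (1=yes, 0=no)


Pattern: ab*
String: 'abb'
Pattern requires: exactly one 'a' followed by zero or more 'b's
First char is 'a' -> OK
Rest 'bb': all b's? Yes
Result: 1

1


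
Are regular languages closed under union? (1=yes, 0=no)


Regular languages are closed under:
- Union (DFA product construction)
- Intersection (DFA product construction)
- Complement (swap accept/reject states)
- Concatenation (NFA construction)
- Kleene star (NFA construction)
union is in this list
Therefore: closed

1


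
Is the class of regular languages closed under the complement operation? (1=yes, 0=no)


Regular languages are closed under:
- Union (DFA product construction)
- Intersection (DFA product construction)
- Complement (swap accept/reject states)
- Concatenation (NFA construction)
- Kleene star (NFA construction)
complement is in this list
Therefore: closed

1


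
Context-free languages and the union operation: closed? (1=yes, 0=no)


CFL closure properties:
  Closed under: union, concatenation, Kleene star
  NOT closed under: intersection, complement
Operation 'union' is in closed list -> Yes (closed)

1


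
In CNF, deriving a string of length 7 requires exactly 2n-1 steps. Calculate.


Chomsky Normal Form derivation:
String length n = 7
Each step either:
  - Splits a nonterminal into two (n-1 such steps)
  - Converts a nonterminal to terminal (n such steps)
Total = (n-1) + n = 2n - 1
= 2(7) - 1
= 14 - 1
= 13

13


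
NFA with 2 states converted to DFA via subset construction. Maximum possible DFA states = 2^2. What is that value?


NFA has 2 states
Subset construction: each DFA state = subset of NFA states
Maximum subsets = 2^2
2^2 = 4

4


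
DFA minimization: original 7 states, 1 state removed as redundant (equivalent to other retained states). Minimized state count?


Original DFA: 7 states
Redundant states removed: 1
Minimized states = original - removed
= 7 - 1
= 6

6


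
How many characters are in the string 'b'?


String: 'b'
Counting characters:
  'b' appears 1 time(s)
Total length = 0 + 1 = 1

1


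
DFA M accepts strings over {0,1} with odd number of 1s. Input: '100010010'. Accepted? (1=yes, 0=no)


DFA has 2 states: q_even (start, accept=no) and q_odd
Processing string '100010010' character by character:
  Position 0: read '1', 1-count=1 -> q_odd
  Position 1: read '0', 1-count=1 -> q_odd (no change)
  Position 2: read '0', 1-count=1 -> q_odd (no change)
  Position 3: read '0', 1-count=1 -> q_odd (no change)
  Position 4: read '1', 1-count=2 -> q_even
  Position 5: read '0', 1-count=2 -> q_even (no change)
  Position 6: read '0', 1-count=2 -> q_even (no change)
  Position 7: read '1', 1-count=3 -> q_odd
  Position 8: read '0', 1-count=3 -> q_odd (no change)
Final state: q_odd, total 1s = 3 (odd); the DFA requires an odd count -> accept

1


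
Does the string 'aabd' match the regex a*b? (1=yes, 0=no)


Pattern: a*b
String: 'aabd'
Pattern requires: zero or more 'a's followed by exactly one 'b'
Found 2 leading 'a's
Remaining: 'bd'
Remaining is not 'b' -> no match
Result: 0

0


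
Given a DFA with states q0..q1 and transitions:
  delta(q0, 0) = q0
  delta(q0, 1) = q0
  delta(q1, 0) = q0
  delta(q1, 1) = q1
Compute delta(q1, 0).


Looking up transition function:
delta(q1, 0) in the table
Row: q1, Column: 0
Result: q0

q0


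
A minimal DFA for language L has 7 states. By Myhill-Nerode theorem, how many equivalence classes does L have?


Myhill-Nerode theorem:
Number of equivalence classes = number of states in minimal DFA
Minimal DFA states = 7
Therefore equivalence classes = 7

7


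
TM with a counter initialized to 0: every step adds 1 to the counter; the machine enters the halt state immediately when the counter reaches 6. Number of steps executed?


Counter starts at 0. Counting sequence:
  Step 1: counter = 1
  Step 2: counter = 2
  Step 3: counter = 3
  Step 4: counter = 4
  Step 5: counter = 5
  Step 6: counter = 6
Counter reached 6 -> halt
Total steps = 6

6


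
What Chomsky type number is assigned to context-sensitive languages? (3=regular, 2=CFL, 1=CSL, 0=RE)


Chomsky hierarchy levels:
  Type 3: Regular (DFA/NFA/regex)
  Type 2: Context-free (PDA)
  Type 1: Context-sensitive
  Type 0: Recursively enumerable (TM)
'context-sensitive' corresponds to Type 1

1


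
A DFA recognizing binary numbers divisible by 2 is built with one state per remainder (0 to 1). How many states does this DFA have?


Divisibility by 2 is tracked via the remainder mod 2: 0, 1, ..., 1
The construction assigns one state to each remainder
Number of remainders = 2

2


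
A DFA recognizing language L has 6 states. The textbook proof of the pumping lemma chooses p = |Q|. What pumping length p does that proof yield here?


Pumping lemma for regular languages (standard proof):
Take p = |Q|, the number of DFA states.
Any string of length >= |Q| passes through |Q|+1 states while reading its first |Q| symbols,
so by pigeonhole some state repeats, giving the loop that can be pumped.
Here |Q| = 6
Therefore the proof uses p = 6

6


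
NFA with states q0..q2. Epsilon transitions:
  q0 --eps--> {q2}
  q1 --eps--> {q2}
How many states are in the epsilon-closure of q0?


Starting from q0
Initialize closure = {q0}
Follow epsilon from q0 -> add q2
Final closure: {q0, q2}
Size = 2

2


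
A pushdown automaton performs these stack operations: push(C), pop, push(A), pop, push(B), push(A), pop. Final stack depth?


Tracing stack operations:
  push(C) -> stack = [C], depth=1
  pop -> removed C, stack = [], depth=0
  push(A) -> stack = [A], depth=1
  pop -> removed A, stack = [], depth=0
  push(B) -> stack = [B], depth=1
  push(A) -> stack = [B,A], depth=2
  pop -> removed A, stack = [B], depth=1
Final depth = 1

1


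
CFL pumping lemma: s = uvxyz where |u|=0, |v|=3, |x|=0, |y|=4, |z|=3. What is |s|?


|s| = |u| + |v| + |x| + |y| + |z|
= 0 + 3 + 0 + 4 + 3
= 3 + 0 + 7
= 3 + 7
= 10

10


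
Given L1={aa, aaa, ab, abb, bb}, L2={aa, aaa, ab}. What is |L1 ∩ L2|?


L1 = {aa, aaa, ab, abb, bb}
L2 = {aa, aaa, ab}
Checking each string in L1 against L2:
  'aa': in L2? Yes
  'aaa': in L2? Yes
  'ab': in L2? Yes
  'abb': in L2? No
  'bb': in L2? No
Intersection = {aa, aaa, ab}
|L1 ∩ L2| = 3

3


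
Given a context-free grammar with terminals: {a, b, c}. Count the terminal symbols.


Terminal symbols: a, b, c
Counting each: a (#1), b (#2), c (#3)
Total = 3

3


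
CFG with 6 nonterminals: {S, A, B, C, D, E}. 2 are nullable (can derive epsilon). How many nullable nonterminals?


Nonterminals: {S, A, B, C, D, E}
A nonterminal is nullable if it can derive epsilon
Counting nullable nonterminals: 2
Total nullable = 2

2


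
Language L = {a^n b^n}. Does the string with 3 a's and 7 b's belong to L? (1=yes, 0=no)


Language requires equal numbers of a's and b's
PDA pushes for each 'a', pops for each 'b'
Number of a's = 3
Number of b's = 7
3 != 7 -> Reject

0


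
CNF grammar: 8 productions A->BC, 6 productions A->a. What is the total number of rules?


CNF allows two rule forms:
  A -> BC (binary): 8 rules
  A -> a (terminal): 6 rules
Total = 8 + 6 = 14

14


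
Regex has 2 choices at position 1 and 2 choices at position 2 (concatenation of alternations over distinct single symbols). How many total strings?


First group: 2 alternatives
Second group: 2 alternatives
Concatenation: each choice from group 1 pairs with each from group 2
Total = 2 x 2 = 4

4


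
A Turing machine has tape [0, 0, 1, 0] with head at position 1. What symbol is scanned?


Tape: [0, 0, 1, 0]
Positions: 0 1 2 3
Values:    0 0 1 0
Head at position 1
tape[1] = 0

0


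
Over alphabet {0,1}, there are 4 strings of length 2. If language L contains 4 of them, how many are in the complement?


Alphabet: {0,1}
String length: 2
Total strings of length 2 = 2^2 = 4
Strings in L = 4
Complement = total - |L|
= 4 - 4
= 0

0


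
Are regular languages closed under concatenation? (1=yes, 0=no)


Regular languages are closed under all standard operations:
- Union: Yes (product construction)
- Intersection: Yes (product construction)
- Complement: Yes (swap accept/reject)
- Concatenation: Yes (NFA construction)
Operation: concatenation -> Closed

1


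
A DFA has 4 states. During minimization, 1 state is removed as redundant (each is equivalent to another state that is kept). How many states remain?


Original DFA: 4 states
Redundant states removed: 1
Minimized states = original - removed
= 4 - 1
= 3

3


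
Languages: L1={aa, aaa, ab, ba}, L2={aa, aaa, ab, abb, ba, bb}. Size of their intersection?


L1 = {aa, aaa, ab, ba}
L2 = {aa, aaa, ab, abb, ba, bb}
Checking each string in L1 against L2:
  'aa': in L2? Yes
  'aaa': in L2? Yes
  'ab': in L2? Yes
  'ba': in L2? Yes
Intersection = {aa, aaa, ab, ba}
|L1 ∩ L2| = 4

4


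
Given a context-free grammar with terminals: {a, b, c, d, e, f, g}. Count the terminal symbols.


Terminal symbols: a, b, c, d, e, f, g
Counting each: a (#1), b (#2), c (#3), d (#4), e (#5), f (#6), g (#7)
Total = 7

7


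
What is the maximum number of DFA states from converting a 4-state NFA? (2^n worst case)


NFA has 4 states
Subset construction: each DFA state = subset of NFA states
Maximum subsets = 2^4
2^4 = 16

16


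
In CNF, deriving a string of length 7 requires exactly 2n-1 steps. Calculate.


Chomsky Normal Form derivation:
String length n = 7
Each step either:
  - Splits a nonterminal into two (n-1 such steps)
  - Converts a nonterminal to terminal (n such steps)
Total = (n-1) + n = 2n - 1
= 2(7) - 1
= 14 - 1
= 13

13


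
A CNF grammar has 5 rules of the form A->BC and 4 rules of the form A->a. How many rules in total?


CNF allows two rule forms:
  A -> BC (binary): 5 rules
  A -> a (terminal): 4 rules
Total = 5 + 4 = 9

9


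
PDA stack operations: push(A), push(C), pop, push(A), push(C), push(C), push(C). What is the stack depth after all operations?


Tracing stack operations:
  push(A) -> stack = [A], depth=1
  push(C) -> stack = [A,C], depth=2
  pop -> removed C, stack = [A], depth=1
  push(A) -> stack = [A,A], depth=2
  push(C) -> stack = [A,A,C], depth=3
  push(C) -> stack = [A,A,C,C], depth=4
  push(C) -> stack = [A,A,C,C,C], depth=5
Final depth = 5

5


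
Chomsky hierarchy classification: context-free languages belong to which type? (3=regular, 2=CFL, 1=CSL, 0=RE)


Chomsky hierarchy levels:
  Type 3: Regular (DFA/NFA/regex)
  Type 2: Context-free (PDA)
  Type 1: Context-sensitive
  Type 0: Recursively enumerable (TM)
'context-free' corresponds to Type 2

2


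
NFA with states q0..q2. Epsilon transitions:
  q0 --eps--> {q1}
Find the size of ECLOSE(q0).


Starting from q0
Initialize closure = {q0}
Follow epsilon from q0 -> add q1
Final closure: {q0, q1}
Size = 2

2


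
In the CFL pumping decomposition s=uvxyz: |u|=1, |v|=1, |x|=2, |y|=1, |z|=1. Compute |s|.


|s| = |u| + |v| + |x| + |y| + |z|
= 1 + 1 + 2 + 1 + 1
= 2 + 2 + 2
= 4 + 2
= 6

6


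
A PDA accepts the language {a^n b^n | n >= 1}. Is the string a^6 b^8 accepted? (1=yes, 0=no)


Language requires equal numbers of a's and b's
PDA pushes for each 'a', pops for each 'b'
Number of a's = 6
Number of b's = 8
6 != 8 -> Reject

0


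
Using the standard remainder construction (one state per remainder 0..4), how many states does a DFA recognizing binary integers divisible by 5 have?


Divisibility by 5 is tracked via the remainder mod 5: 0, 1, ..., 4
The construction assigns one state to each remainder
Number of remainders = 5

5


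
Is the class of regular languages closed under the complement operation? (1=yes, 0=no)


Regular languages are closed under:
- Union (DFA product construction)
- Intersection (DFA product construction)
- Complement (swap accept/reject states)
- Concatenation (NFA construction)
- Kleene star (NFA construction)
complement is in this list
Therefore: closed

1


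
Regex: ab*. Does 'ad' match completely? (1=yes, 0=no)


Pattern: ab*
String: 'ad'
Pattern requires: exactly one 'a' followed by zero or more 'b's
First char is 'a' -> OK
Rest 'd': all b's? No
Result: 0

0


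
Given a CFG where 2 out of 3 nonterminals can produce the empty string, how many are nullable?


Nonterminals: {S, A, B}
A nonterminal is nullable if it can derive epsilon
Counting nullable nonterminals: 2
Total nullable = 2

2


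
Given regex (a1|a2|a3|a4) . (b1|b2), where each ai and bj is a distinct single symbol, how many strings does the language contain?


First group: 4 alternatives
Second group: 2 alternatives
Concatenation: each choice from group 1 pairs with each from group 2
Total = 4 x 2 = 8

8


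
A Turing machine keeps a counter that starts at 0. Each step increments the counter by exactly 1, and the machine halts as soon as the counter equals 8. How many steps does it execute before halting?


Counter starts at 0. Counting sequence:
  Step 1: counter = 1
  Step 2: counter = 2
  Step 3: counter = 3
  Step 4: counter = 4
  Step 5: counter = 5
  Step 6: counter = 6
  Step 7: counter = 7
  Step 8: counter = 8
Counter reached 8 -> halt
Total steps = 8

8


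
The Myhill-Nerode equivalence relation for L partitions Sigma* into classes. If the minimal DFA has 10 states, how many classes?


Myhill-Nerode theorem:
Number of equivalence classes = number of states in minimal DFA
Minimal DFA states = 10
Therefore equivalence classes = 10

10


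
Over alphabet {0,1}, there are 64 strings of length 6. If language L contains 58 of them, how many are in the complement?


Alphabet: {0,1}
String length: 6
Total strings of length 6 = 2^6 = 64
Strings in L = 58
Complement = total - |L|
= 64 - 58
= 6

6


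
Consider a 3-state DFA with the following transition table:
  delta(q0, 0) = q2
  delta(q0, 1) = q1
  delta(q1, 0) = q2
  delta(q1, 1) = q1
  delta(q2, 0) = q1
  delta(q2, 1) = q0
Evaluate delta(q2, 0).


Looking up transition function:
delta(q2, 0) in the table
Row: q2, Column: 0
Result: q1

q1


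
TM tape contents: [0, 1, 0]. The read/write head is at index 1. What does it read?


Tape: [0, 1, 0]
Positions: 0 1 2
Values:    0 1 0
Head at position 1
tape[1] = 1

1


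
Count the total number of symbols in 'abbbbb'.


String: 'abbbbb'
Counting characters:
  'a' appears 1 time(s)
  'b' appears 5 time(s)
Total length = 1 + 5 = 6

6


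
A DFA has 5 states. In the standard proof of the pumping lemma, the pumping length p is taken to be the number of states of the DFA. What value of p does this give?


Pumping lemma for regular languages (standard proof):
Take p = |Q|, the number of DFA states.
Any string of length >= |Q| passes through |Q|+1 states while reading its first |Q| symbols,
so by pigeonhole some state repeats, giving the loop that can be pumped.
Here |Q| = 5
Therefore the proof uses p = 5

5


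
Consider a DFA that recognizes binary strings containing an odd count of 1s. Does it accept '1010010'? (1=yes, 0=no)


DFA has 2 states: q_even (start, accept=no) and q_odd
Processing string '1010010' character by character:
  Position 0: read '1', 1-count=1 -> q_odd
  Position 1: read '0', 1-count=1 -> q_odd (no change)
  Position 2: read '1', 1-count=2 -> q_even
  Position 3: read '0', 1-count=2 -> q_even (no change)
  Position 4: read '0', 1-count=2 -> q_even (no change)
  Position 5: read '1', 1-count=3 -> q_odd
  Position 6: read '0', 1-count=3 -> q_odd (no change)
Final state: q_odd, total 1s = 3 (odd); the DFA requires an odd count -> accept

1


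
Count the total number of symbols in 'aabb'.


String: 'aabb'
Counting characters:
  'a' appears 2 time(s)
  'b' appears 2 time(s)
Total length = 2 + 2 = 4

4


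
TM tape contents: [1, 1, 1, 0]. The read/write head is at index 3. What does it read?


Tape: [1, 1, 1, 0]
Positions: 0 1 2 3
Values:    1 1 1 0
Head at position 3
tape[3] = 0

0


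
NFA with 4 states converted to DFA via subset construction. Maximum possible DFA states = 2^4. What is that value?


NFA has 4 states
Subset construction: each DFA state = subset of NFA states
Maximum subsets = 2^4
2^4 = 16

16


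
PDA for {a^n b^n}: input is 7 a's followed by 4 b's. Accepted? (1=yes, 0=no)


Language requires equal numbers of a's and b's
PDA pushes for each 'a', pops for each 'b'
Number of a's = 7
Number of b's = 4
7 != 4 -> Reject

0


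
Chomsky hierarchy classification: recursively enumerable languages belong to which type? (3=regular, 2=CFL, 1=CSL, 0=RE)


Chomsky hierarchy levels:
  Type 3: Regular (DFA/NFA/regex)
  Type 2: Context-free (PDA)
  Type 1: Context-sensitive
  Type 0: Recursively enumerable (TM)
'recursively enumerable' corresponds to Type 0

0


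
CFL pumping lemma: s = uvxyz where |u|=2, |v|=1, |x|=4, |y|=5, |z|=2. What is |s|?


|s| = |u| + |v| + |x| + |y| + |z|
= 2 + 1 + 4 + 5 + 2
= 3 + 4 + 7
= 7 + 7
= 14

14


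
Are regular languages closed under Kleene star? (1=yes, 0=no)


Regular languages are closed under:
- Union (DFA product construction)
- Intersection (DFA product construction)
- Complement (swap accept/reject states)
- Concatenation (NFA construction)
- Kleene star (NFA construction)
Kleene star is in this list
Therefore: closed

1


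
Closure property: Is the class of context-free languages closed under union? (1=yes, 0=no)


CFL closure properties:
  Closed under: union, concatenation, Kleene star
  NOT closed under: intersection, complement
Operation 'union' is in closed list -> Yes (closed)

1


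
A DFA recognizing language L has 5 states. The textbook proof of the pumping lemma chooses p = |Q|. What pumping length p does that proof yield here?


Pumping lemma for regular languages (standard proof):
Take p = |Q|, the number of DFA states.
Any string of length >= |Q| passes through |Q|+1 states while reading its first |Q| symbols,
so by pigeonhole some state repeats, giving the loop that can be pumped.
Here |Q| = 5
Therefore the proof uses p = 5

5


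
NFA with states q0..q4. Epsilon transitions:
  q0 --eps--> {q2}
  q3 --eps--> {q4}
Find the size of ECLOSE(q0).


Starting from q0
Initialize closure = {q0}
Follow epsilon from q0 -> add q2
Final closure: {q0, q2}
Size = 2

2


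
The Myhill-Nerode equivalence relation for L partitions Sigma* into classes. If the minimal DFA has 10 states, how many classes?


Myhill-Nerode theorem:
Number of equivalence classes = number of states in minimal DFA
Minimal DFA states = 10
Therefore equivalence classes = 10

10


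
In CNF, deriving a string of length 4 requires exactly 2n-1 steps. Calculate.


Chomsky Normal Form derivation:
String length n = 4
Each step either:
  - Splits a nonterminal into two (n-1 such steps)
  - Converts a nonterminal to terminal (n such steps)
Total = (n-1) + n = 2n - 1
= 2(4) - 1
= 8 - 1
= 7

7


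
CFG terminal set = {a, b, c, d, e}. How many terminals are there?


Terminal symbols: a, b, c, d, e
Counting each: a (#1), b (#2), c (#3), d (#4), e (#5)
Total = 5

5


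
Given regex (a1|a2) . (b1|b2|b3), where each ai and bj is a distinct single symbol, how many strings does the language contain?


First group: 2 alternatives
Second group: 3 alternatives
Concatenation: each choice from group 1 pairs with each from group 2
Total = 2 x 3 = 6

6


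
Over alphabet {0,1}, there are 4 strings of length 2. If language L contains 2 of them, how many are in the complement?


Alphabet: {0,1}
String length: 2
Total strings of length 2 = 2^2 = 4
Strings in L = 2
Complement = total - |L|
= 4 - 2
= 2

2


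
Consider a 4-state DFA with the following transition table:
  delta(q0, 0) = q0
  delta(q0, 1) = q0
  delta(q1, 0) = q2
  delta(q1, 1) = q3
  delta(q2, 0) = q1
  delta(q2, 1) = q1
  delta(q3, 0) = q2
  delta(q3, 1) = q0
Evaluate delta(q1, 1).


Looking up transition function:
delta(q1, 1) in the table
Row: q1, Column: 1
Result: q3

q3


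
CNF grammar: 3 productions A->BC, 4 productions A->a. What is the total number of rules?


CNF allows two rule forms:
  A -> BC (binary): 3 rules
  A -> a (terminal): 4 rules
Total = 3 + 4 = 7

7


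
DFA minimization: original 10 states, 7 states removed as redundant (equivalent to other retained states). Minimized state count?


Original DFA: 10 states
Redundant states removed: 7
Minimized states = original - removed
= 10 - 7
= 3

3


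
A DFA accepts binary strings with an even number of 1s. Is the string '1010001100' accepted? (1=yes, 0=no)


DFA has 2 states: q_even (start, accept=yes) and q_odd
Processing string '1010001100' character by character:
  Position 0: read '1', 1-count=1 -> q_odd
  Position 1: read '0', 1-count=1 -> q_odd (no change)
  Position 2: read '1', 1-count=2 -> q_even
  Position 3: read '0', 1-count=2 -> q_even (no change)
  Position 4: read '0', 1-count=2 -> q_even (no change)
  Position 5: read '0', 1-count=2 -> q_even (no change)
  Position 6: read '1', 1-count=3 -> q_odd
  Position 7: read '1', 1-count=4 -> q_even
  Position 8: read '0', 1-count=4 -> q_even (no change)
  Position 9: read '0', 1-count=4 -> q_even (no change)
Final state: q_even, total 1s = 4 (even); the DFA requires an even count -> accept

1


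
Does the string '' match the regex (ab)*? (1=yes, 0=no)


Pattern: (ab)*
String: ''
Pattern requires: zero or more repetitions of 'ab'
Pairs: []
All pairs are 'ab'? Yes
Result: 1

1
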